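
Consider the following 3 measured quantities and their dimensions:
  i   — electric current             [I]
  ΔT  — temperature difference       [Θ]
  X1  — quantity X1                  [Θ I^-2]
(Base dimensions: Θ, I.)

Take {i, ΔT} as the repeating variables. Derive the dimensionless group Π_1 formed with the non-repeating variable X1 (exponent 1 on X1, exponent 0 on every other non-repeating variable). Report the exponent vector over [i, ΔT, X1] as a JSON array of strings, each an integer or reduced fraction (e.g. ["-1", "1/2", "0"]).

["2", "-1", "1"]

Exponent matrix [Θ,I] × [i,ΔT,X1]:
  Θ: [ 0  1  1]
  I: [ 1  0 -2]
Row reduction gives pivot columns i,ΔT; rank = 2
Repeat: i,ΔT; free: X1
RREF:
  r0: [   1    0   -2]
  r1: [   0    1    1]
Fix exponent of X1 at 1; solve each RREF row for its pivot's exponent:
  r0: exp(i) + (-2)·1 = 0 ⇒ exp(i) = 2
  r1: exp(ΔT) + (1)·1 = 0 ⇒ exp(ΔT) = -1
Π_1 = i^2 · ΔT^-1 · X1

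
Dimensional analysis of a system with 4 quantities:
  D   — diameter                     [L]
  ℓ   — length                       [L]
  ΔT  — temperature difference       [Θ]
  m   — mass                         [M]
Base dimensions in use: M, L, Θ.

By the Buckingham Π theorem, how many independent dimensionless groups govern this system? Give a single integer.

Dimensional matrix (M×L×Θ by D×ℓ×ΔT×m):
  M: [ 0  0  0  1]
  L: [ 1  1  0  0]
  Θ: [ 0  0  1  0]
Row reduction gives pivot columns D,ΔT,m; rank = 3
n=4, r=3 ⇒ 1 dimensionless group

1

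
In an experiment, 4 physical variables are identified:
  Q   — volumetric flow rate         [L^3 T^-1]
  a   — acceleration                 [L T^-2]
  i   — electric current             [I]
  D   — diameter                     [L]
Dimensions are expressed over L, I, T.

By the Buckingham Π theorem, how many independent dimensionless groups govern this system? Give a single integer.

1

Exponent matrix [L,I,T] × [Q,a,i,D]:
  L: [ 3  1  0  1]
  I: [ 0  0  1  0]
  T: [-1 -2  0  0]
Row reduction gives pivot columns Q,a,i; rank = 3
n=4, r=3 ⇒ 1 dimensionless group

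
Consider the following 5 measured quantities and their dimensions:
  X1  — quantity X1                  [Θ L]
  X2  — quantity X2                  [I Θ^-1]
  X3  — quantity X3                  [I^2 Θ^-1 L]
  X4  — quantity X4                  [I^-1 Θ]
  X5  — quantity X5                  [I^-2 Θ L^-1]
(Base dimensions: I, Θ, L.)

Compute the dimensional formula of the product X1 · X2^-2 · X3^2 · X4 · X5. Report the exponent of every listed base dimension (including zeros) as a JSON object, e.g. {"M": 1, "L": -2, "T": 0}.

Dimensional matrix (I×Θ×L by X1×X2×X3×X4×X5):
  I: [ 0  1  2 -1 -2]
  Θ: [ 1 -1 -1  1  1]
  L: [ 1  0  1  0 -1]
  [I]: (1)·0+(-2)·1+(2)·2+(1)·-1+(1)·-2 = -1
  [Θ]: (1)·1+(-2)·-1+(2)·-1+(1)·1+(1)·1 = 3
  [L]: (1)·1+(-2)·0+(2)·1+(1)·0+(1)·-1 = 2
⇒ I^-1 Θ^3 L^2

{"I": -1, "Θ": 3, "L": 2}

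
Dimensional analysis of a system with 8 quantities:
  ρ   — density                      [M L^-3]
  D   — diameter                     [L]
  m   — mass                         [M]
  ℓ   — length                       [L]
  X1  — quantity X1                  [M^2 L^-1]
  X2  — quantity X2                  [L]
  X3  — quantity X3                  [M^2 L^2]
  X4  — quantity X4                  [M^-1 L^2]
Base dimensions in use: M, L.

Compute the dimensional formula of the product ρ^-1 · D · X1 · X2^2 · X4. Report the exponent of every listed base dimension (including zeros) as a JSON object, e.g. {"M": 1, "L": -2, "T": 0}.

Dimensional matrix (M×L by ρ×D×m×ℓ×X1×X2×X3×X4):
  M: [ 1  0  1  0  2  0  2 -1]
  L: [-3  1  0  1 -1  1  2  2]
  [M]: (-1)·1+(1)·0+(1)·2+(2)·0+(1)·-1 = 0
  [L]: (-1)·-3+(1)·1+(1)·-1+(2)·1+(1)·2 = 7
⇒ L^7

{"M": 0, "L": 7}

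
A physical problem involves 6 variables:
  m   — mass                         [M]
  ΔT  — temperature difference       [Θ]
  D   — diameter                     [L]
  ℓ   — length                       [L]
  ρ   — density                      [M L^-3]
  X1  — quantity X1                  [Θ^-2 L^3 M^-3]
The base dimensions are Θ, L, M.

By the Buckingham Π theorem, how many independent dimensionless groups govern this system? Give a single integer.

Write exponents as rows Θ,L,M / cols m,ΔT,D,ℓ,ρ,X1:
  Θ: [ 0  1  0  0  0 -2]
  L: [ 0  0  1  1 -3  3]
  M: [ 1  0  0  0  1 -3]
RREF → pivots at {m,ΔT,D} ⇒ r = 3
n=6, r=3 ⇒ 3 dimensionless groups

3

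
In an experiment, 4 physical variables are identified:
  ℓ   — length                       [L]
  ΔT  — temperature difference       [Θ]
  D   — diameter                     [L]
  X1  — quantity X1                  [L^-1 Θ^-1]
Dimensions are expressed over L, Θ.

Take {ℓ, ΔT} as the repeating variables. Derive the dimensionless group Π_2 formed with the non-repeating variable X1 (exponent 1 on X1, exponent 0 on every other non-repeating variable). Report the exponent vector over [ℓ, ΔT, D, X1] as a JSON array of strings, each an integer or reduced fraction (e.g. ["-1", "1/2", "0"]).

["1", "1", "0", "1"]

Write exponents as rows L,Θ / cols ℓ,ΔT,D,X1:
  L: [ 1  0  1 -1]
  Θ: [ 0  1  0 -1]
RREF → pivots at {ℓ,ΔT} ⇒ r = 2
Repeat: ℓ,ΔT; free: D,X1
RREF:
  r0: [   1    0    1   -1]
  r1: [   0    1    0   -1]
Fix exponent of X1 at 1, D at 0; solve each RREF row for its pivot's exponent:
  r0: exp(ℓ) + (-1)·1 = 0 ⇒ exp(ℓ) = 1
  r1: exp(ΔT) + (-1)·1 = 0 ⇒ exp(ΔT) = 1
Π_2 = ℓ · ΔT · X1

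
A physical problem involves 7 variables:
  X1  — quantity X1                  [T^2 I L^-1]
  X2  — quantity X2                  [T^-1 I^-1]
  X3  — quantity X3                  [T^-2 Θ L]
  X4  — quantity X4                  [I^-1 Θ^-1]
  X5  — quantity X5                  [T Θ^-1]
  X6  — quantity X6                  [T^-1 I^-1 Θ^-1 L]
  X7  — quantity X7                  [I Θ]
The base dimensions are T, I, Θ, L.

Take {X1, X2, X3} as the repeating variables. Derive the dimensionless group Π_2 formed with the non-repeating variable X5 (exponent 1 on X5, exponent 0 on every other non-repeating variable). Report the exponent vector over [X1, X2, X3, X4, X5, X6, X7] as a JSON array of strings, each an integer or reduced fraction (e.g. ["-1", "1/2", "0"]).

["1", "1", "1", "0", "1", "0", "0"]

Exponent matrix [T,I,Θ,L] × [X1,X2,X3,X4,X5,X6,X7]:
  T: [ 2 -1 -2  0  1 -1  0]
  I: [ 1 -1  0 -1  0 -1  1]
  Θ: [ 0  0  1 -1 -1 -1  1]
  L: [-1  0  1  0  0  1  0]
Echelon form has 3 nonzero rows (pivots: X1,X2,X3)
Pivot set = {X1,X2,X3}, free = {X4,X5,X6,X7}
RREF:
  r0: [   1    0    0   -1   -1   -2    1]
  r1: [   0    1    0    0   -1   -1    0]
  r2: [   0    0    1   -1   -1   -1    1]
  r3: [   0    0    0    0    0    0    0]
Fix exponent of X5 at 1, X4 at 0, X6 at 0, X7 at 0; solve each RREF row for its pivot's exponent:
  r0: exp(X1) + (-1)·1 = 0 ⇒ exp(X1) = 1
  r1: exp(X2) + (-1)·1 = 0 ⇒ exp(X2) = 1
  r2: exp(X3) + (-1)·1 = 0 ⇒ exp(X3) = 1
Π_2 = X1 · X2 · X3 · X5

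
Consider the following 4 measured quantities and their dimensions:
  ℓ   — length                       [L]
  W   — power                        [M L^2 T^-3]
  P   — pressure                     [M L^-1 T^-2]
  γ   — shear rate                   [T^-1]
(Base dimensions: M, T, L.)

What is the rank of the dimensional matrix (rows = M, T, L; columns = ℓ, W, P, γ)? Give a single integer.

Write exponents as rows M,T,L / cols ℓ,W,P,γ:
  M: [ 0  1  1  0]
  T: [ 0 -3 -2 -1]
  L: [ 1  2 -1  0]
Echelon form has 3 nonzero rows (pivots: ℓ,W,P)

3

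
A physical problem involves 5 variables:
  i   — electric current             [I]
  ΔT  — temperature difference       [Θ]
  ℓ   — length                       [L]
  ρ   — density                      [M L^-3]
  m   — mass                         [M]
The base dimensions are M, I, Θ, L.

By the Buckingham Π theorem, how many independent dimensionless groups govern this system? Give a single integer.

1

Exponent matrix [M,I,Θ,L] × [i,ΔT,ℓ,ρ,m]:
  M: [ 0  0  0  1  1]
  I: [ 1  0  0  0  0]
  Θ: [ 0  1  0  0  0]
  L: [ 0  0  1 -3  0]
Row reduction gives pivot columns i,ΔT,ℓ,ρ; rank = 4
n=5, r=4 ⇒ 1 dimensionless group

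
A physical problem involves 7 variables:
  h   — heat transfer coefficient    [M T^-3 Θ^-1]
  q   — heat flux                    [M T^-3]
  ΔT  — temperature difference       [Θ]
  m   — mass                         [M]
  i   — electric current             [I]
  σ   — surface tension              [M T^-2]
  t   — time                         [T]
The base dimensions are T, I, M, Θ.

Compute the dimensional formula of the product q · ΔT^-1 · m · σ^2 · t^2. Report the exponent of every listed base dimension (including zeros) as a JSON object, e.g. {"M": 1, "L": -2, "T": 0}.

Dimensional matrix (T×I×M×Θ by h×q×ΔT×m×i×σ×t):
  T: [-3 -3  0  0  0 -2  1]
  I: [ 0  0  0  0  1  0  0]
  M: [ 1  1  0  1  0  1  0]
  Θ: [-1  0  1  0  0  0  0]
  [T]: (1)·-3+(-1)·0+(1)·0+(2)·-2+(2)·1 = -5
  [I]: (1)·0+(-1)·0+(1)·0+(2)·0+(2)·0 = 0
  [M]: (1)·1+(-1)·0+(1)·1+(2)·1+(2)·0 = 4
  [Θ]: (1)·0+(-1)·1+(1)·0+(2)·0+(2)·0 = -1
⇒ T^-5 M^4 Θ^-1

{"T": -5, "I": 0, "M": 4, "Θ": -1}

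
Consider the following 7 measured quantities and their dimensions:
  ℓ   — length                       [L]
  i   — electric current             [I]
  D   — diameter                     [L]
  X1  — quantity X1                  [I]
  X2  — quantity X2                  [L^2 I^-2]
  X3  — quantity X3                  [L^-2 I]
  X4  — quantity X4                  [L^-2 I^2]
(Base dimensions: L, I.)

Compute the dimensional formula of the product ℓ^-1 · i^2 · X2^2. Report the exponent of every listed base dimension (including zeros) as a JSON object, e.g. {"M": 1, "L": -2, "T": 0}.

Exponent matrix [L,I] × [ℓ,i,D,X1,X2,X3,X4]:
  L: [ 1  0  1  0  2 -2 -2]
  I: [ 0  1  0  1 -2  1  2]
  [L]: (-1)·1+(2)·0+(2)·2 = 3
  [I]: (-1)·0+(2)·1+(2)·-2 = -2
⇒ L^3 I^-2

{"L": 3, "I": -2}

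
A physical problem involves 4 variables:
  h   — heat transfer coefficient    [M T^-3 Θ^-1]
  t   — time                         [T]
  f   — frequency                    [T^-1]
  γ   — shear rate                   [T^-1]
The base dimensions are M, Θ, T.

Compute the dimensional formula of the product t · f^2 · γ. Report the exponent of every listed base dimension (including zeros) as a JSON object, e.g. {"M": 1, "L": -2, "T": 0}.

Write exponents as rows M,Θ,T / cols h,t,f,γ:
  M: [ 1  0  0  0]
  Θ: [-1  0  0  0]
  T: [-3  1 -1 -1]
  [M]: (1)·0+(2)·0+(1)·0 = 0
  [Θ]: (1)·0+(2)·0+(1)·0 = 0
  [T]: (1)·1+(2)·-1+(1)·-1 = -2
⇒ T^-2

{"M": 0, "Θ": 0, "T": -2}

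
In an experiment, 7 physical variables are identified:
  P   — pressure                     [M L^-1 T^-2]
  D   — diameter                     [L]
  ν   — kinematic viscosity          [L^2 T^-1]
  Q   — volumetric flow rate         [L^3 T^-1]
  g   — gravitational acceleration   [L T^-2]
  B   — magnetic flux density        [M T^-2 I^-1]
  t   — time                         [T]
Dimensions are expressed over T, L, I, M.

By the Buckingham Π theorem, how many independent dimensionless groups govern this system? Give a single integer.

3

Exponent matrix [T,L,I,M] × [P,D,ν,Q,g,B,t]:
  T: [-2  0 -1 -1 -2 -2  1]
  L: [-1  1  2  3  1  0  0]
  I: [ 0  0  0  0  0 -1  0]
  M: [ 1  0  0  0  0  1  0]
Row reduction gives pivot columns P,D,ν,B; rank = 4
n=7, r=4 ⇒ 3 dimensionless groups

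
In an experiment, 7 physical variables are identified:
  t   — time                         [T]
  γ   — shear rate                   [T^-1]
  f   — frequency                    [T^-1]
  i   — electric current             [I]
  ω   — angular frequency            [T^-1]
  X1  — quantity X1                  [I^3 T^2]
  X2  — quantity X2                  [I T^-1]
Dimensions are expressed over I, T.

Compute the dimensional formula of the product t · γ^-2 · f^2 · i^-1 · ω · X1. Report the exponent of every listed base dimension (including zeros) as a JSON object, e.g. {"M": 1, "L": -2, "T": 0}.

{"I": 2, "T": 2}

Write exponents as rows I,T / cols t,γ,f,i,ω,X1,X2:
  I: [ 0  0  0  1  0  3  1]
  T: [ 1 -1 -1  0 -1  2 -1]
  [I]: (1)·0+(-2)·0+(2)·0+(-1)·1+(1)·0+(1)·3 = 2
  [T]: (1)·1+(-2)·-1+(2)·-1+(-1)·0+(1)·-1+(1)·2 = 2
⇒ I^2 T^2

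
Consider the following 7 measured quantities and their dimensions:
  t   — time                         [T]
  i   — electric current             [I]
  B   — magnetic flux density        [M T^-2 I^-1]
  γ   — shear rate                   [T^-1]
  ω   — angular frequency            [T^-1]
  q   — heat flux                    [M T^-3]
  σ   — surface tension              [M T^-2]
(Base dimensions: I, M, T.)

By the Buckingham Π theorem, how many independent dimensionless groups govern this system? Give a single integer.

4

Dimensional matrix (I×M×T by t×i×B×γ×ω×q×σ):
  I: [ 0  1 -1  0  0  0  0]
  M: [ 0  0  1  0  0  1  1]
  T: [ 1  0 -2 -1 -1 -3 -2]
Echelon form has 3 nonzero rows (pivots: t,i,B)
n=7, r=3 ⇒ 4 dimensionless groups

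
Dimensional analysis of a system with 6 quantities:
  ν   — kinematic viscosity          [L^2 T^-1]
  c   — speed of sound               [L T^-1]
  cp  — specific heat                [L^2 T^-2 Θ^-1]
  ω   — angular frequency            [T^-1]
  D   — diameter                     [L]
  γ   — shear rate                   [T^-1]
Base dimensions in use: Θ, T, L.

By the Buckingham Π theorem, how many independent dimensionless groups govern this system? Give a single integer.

3

Write exponents as rows Θ,T,L / cols ν,c,cp,ω,D,γ:
  Θ: [ 0  0 -1  0  0  0]
  T: [-1 -1 -2 -1  0 -1]
  L: [ 2  1  2  0  1  0]
RREF → pivots at {ν,c,cp} ⇒ r = 3
Π count = n − r = 6 − 3 = 3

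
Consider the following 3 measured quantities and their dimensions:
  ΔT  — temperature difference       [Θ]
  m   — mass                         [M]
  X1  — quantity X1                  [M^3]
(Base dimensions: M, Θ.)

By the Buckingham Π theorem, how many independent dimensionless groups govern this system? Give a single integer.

Exponent matrix [M,Θ] × [ΔT,m,X1]:
  M: [ 0  1  3]
  Θ: [ 1  0  0]
RREF → pivots at {ΔT,m} ⇒ r = 2
n=3, r=2 ⇒ 1 dimensionless group

1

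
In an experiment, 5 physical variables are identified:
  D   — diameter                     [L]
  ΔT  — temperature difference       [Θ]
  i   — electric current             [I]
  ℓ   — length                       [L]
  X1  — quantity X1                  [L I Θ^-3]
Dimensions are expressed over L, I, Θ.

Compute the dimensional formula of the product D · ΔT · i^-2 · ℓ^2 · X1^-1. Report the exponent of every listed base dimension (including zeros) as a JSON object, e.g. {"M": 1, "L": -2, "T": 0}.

{"L": 2, "I": -3, "Θ": 4}

Write exponents as rows L,I,Θ / cols D,ΔT,i,ℓ,X1:
  L: [ 1  0  0  1  1]
  I: [ 0  0  1  0  1]
  Θ: [ 0  1  0  0 -3]
  [L]: (1)·1+(1)·0+(-2)·0+(2)·1+(-1)·1 = 2
  [I]: (1)·0+(1)·0+(-2)·1+(2)·0+(-1)·1 = -3
  [Θ]: (1)·0+(1)·1+(-2)·0+(2)·0+(-1)·-3 = 4
⇒ L^2 I^-3 Θ^4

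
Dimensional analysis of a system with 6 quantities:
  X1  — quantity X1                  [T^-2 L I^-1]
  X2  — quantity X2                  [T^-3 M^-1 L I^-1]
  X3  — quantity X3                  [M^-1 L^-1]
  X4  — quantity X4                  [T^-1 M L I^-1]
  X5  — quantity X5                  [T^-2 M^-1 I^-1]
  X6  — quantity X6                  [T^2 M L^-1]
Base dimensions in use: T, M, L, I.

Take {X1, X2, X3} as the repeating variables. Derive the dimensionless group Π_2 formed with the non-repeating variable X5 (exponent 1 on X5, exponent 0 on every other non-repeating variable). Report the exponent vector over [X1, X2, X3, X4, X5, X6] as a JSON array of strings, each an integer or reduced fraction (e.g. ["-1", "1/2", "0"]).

Exponent matrix [T,M,L,I] × [X1,X2,X3,X4,X5,X6]:
  T: [-2 -3  0 -1 -2  2]
  M: [ 0 -1 -1  1 -1  1]
  L: [ 1  1 -1  1  0 -1]
  I: [-1 -1  0 -1 -1  0]
Row reduction gives pivot columns X1,X2,X3; rank = 3
Pivot set = {X1,X2,X3}, free = {X4,X5,X6}
RREF:
  r0: [   1    0    0    2    1    2]
  r1: [   0    1    0   -1    0   -2]
  r2: [   0    0    1    0    1    1]
  r3: [   0    0    0    0    0    0]
Fix exponent of X5 at 1, X4 at 0, X6 at 0; solve each RREF row for its pivot's exponent:
  r0: exp(X1) + (1)·1 = 0 ⇒ exp(X1) = -1
  r1: exp(X2) + (0)·1 = 0 ⇒ exp(X2) = 0
  r2: exp(X3) + (1)·1 = 0 ⇒ exp(X3) = -1
Π_2 = X1^-1 · X3^-1 · X5

["-1", "0", "-1", "0", "1", "0"]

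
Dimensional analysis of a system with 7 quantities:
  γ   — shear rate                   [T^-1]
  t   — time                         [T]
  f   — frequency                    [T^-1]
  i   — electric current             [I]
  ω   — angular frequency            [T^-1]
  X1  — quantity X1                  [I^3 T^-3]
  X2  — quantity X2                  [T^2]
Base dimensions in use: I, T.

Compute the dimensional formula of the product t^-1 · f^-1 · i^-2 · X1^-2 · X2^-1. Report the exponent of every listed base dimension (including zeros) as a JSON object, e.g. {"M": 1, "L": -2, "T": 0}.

Exponent matrix [I,T] × [γ,t,f,i,ω,X1,X2]:
  I: [ 0  0  0  1  0  3  0]
  T: [-1  1 -1  0 -1 -3  2]
  [I]: (-1)·0+(-1)·0+(-2)·1+(-2)·3+(-1)·0 = -8
  [T]: (-1)·1+(-1)·-1+(-2)·0+(-2)·-3+(-1)·2 = 4
⇒ I^-8 T^4

{"I": -8, "T": 4}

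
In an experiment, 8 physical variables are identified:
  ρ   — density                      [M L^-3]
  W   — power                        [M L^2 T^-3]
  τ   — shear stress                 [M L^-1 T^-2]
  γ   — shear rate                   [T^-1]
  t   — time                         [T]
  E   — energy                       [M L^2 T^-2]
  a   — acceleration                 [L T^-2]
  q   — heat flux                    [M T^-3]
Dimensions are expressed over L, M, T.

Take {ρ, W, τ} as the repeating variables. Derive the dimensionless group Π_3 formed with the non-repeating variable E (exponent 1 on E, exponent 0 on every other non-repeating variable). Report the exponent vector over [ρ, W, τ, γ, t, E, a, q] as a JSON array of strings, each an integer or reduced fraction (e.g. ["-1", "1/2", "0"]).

Exponent matrix [L,M,T] × [ρ,W,τ,γ,t,E,a,q]:
  L: [-3  2 -1  0  0  2  1  0]
  M: [ 1  1  1  0  0  1  0  1]
  T: [ 0 -3 -2 -1  1 -2 -2 -3]
Echelon form has 3 nonzero rows (pivots: ρ,W,τ)
Repeat: ρ,W,τ; free: γ,t,E,a,q
RREF:
  r0: [   1    0    0 -3/4  3/4  3/4 -5/4 -1/2]
  r1: [   0    1    0 -1/2  1/2  3/2 -1/2    0]
  r2: [   0    0    1  5/4 -5/4 -5/4  7/4  3/2]
Fix exponent of E at 1, γ at 0, t at 0, a at 0, q at 0; solve each RREF row for its pivot's exponent:
  r0: exp(ρ) + (3/4)·1 = 0 ⇒ exp(ρ) = -3/4
  r1: exp(W) + (3/2)·1 = 0 ⇒ exp(W) = -3/2
  r2: exp(τ) + (-5/4)·1 = 0 ⇒ exp(τ) = 5/4
Π_3 = ρ^(-3/4) · W^(-3/2) · τ^(5/4) · E

["-3/4", "-3/2", "5/4", "0", "0", "1", "0", "0"]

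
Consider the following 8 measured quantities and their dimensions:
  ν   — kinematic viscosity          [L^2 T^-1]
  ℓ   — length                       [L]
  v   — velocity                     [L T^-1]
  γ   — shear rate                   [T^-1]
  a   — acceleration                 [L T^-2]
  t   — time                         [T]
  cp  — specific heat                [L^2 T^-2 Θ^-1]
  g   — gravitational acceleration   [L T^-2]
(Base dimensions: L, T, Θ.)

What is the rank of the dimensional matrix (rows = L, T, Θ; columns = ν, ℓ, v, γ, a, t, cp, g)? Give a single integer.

Exponent matrix [L,T,Θ] × [ν,ℓ,v,γ,a,t,cp,g]:
  L: [ 2  1  1  0  1  0  2  1]
  T: [-1  0 -1 -1 -2  1 -2 -2]
  Θ: [ 0  0  0  0  0  0 -1  0]
Echelon form has 3 nonzero rows (pivots: ν,ℓ,cp)

3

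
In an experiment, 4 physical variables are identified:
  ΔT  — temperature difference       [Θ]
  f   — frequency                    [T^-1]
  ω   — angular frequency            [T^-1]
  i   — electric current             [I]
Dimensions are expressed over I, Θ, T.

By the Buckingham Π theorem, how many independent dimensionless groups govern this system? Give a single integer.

1

Write exponents as rows I,Θ,T / cols ΔT,f,ω,i:
  I: [ 0  0  0  1]
  Θ: [ 1  0  0  0]
  T: [ 0 -1 -1  0]
Row reduction gives pivot columns ΔT,f,i; rank = 3
Π count = n − r = 4 − 3 = 1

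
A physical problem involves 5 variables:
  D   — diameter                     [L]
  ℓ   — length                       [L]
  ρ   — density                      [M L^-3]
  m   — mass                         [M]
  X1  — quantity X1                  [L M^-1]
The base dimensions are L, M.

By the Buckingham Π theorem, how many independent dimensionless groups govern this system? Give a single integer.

Exponent matrix [L,M] × [D,ℓ,ρ,m,X1]:
  L: [ 1  1 -3  0  1]
  M: [ 0  0  1  1 -1]
RREF → pivots at {D,ρ} ⇒ r = 2
n=5, r=2 ⇒ 3 dimensionless groups

3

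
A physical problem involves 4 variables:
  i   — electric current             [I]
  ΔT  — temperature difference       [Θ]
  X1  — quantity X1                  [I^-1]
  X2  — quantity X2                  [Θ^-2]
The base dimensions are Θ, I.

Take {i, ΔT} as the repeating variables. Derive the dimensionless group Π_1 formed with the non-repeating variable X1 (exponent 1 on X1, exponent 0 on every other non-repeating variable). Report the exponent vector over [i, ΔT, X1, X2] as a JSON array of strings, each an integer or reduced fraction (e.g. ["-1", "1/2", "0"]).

Dimensional matrix (Θ×I by i×ΔT×X1×X2):
  Θ: [ 0  1  0 -2]
  I: [ 1  0 -1  0]
Row reduction gives pivot columns i,ΔT; rank = 2
Repeat: i,ΔT; free: X1,X2
RREF:
  r0: [   1    0   -1    0]
  r1: [   0    1    0   -2]
Fix exponent of X1 at 1, X2 at 0; solve each RREF row for its pivot's exponent:
  r0: exp(i) + (-1)·1 = 0 ⇒ exp(i) = 1
  r1: exp(ΔT) + (0)·1 = 0 ⇒ exp(ΔT) = 0
Π_1 = i · X1

["1", "0", "1", "0"]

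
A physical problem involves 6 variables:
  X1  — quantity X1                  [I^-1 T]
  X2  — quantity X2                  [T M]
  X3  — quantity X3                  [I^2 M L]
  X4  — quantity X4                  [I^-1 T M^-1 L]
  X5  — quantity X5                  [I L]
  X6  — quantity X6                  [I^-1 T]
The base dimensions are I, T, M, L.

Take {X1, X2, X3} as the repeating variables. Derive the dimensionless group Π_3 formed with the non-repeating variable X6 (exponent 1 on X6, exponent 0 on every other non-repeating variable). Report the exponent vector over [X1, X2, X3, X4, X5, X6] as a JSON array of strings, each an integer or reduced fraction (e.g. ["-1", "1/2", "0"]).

["-1", "0", "0", "0", "0", "1"]

Exponent matrix [I,T,M,L] × [X1,X2,X3,X4,X5,X6]:
  I: [-1  0  2 -1  1 -1]
  T: [ 1  1  0  1  0  1]
  M: [ 0  1  1 -1  0  0]
  L: [ 0  0  1  1  1  0]
Row reduction gives pivot columns X1,X2,X3; rank = 3
Pivot set = {X1,X2,X3}, free = {X4,X5,X6}
RREF:
  r0: [   1    0    0    3    1    1]
  r1: [   0    1    0   -2   -1    0]
  r2: [   0    0    1    1    1    0]
  r3: [   0    0    0    0    0    0]
Fix exponent of X6 at 1, X4 at 0, X5 at 0; solve each RREF row for its pivot's exponent:
  r0: exp(X1) + (1)·1 = 0 ⇒ exp(X1) = -1
  r1: exp(X2) + (0)·1 = 0 ⇒ exp(X2) = 0
  r2: exp(X3) + (0)·1 = 0 ⇒ exp(X3) = 0
Π_3 = X1^-1 · X6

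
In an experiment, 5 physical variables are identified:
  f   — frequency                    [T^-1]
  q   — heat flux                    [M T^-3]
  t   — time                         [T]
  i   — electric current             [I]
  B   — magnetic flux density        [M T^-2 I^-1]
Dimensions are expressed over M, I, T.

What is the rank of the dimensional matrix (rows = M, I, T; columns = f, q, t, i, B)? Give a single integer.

3

Write exponents as rows M,I,T / cols f,q,t,i,B:
  M: [ 0  1  0  0  1]
  I: [ 0  0  0  1 -1]
  T: [-1 -3  1  0 -2]
Echelon form has 3 nonzero rows (pivots: f,q,i)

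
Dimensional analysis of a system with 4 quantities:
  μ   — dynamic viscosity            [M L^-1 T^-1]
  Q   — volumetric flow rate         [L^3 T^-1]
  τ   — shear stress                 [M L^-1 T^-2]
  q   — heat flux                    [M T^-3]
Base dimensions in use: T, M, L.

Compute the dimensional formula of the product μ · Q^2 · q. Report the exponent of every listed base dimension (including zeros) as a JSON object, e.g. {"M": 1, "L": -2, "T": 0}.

{"T": -6, "M": 2, "L": 5}

Write exponents as rows T,M,L / cols μ,Q,τ,q:
  T: [-1 -1 -2 -3]
  M: [ 1  0  1  1]
  L: [-1  3 -1  0]
  [T]: (1)·-1+(2)·-1+(1)·-3 = -6
  [M]: (1)·1+(2)·0+(1)·1 = 2
  [L]: (1)·-1+(2)·3+(1)·0 = 5
⇒ T^-6 M^2 L^5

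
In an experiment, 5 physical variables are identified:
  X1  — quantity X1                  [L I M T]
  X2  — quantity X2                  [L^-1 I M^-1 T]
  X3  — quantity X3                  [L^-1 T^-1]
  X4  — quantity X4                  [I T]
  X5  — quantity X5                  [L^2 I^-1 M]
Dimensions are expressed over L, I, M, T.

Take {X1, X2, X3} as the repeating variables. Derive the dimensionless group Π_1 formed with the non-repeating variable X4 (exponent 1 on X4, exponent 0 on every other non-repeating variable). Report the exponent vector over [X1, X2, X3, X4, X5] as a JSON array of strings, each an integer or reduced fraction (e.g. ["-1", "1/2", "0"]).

["-1/2", "-1/2", "0", "1", "0"]

Dimensional matrix (L×I×M×T by X1×X2×X3×X4×X5):
  L: [ 1 -1 -1  0  2]
  I: [ 1  1  0  1 -1]
  M: [ 1 -1  0  0  1]
  T: [ 1  1 -1  1  0]
RREF → pivots at {X1,X2,X3} ⇒ r = 3
Pivot set = {X1,X2,X3}, free = {X4,X5}
RREF:
  r0: [   1    0    0  1/2    0]
  r1: [   0    1    0  1/2   -1]
  r2: [   0    0    1    0   -1]
  r3: [   0    0    0    0    0]
Fix exponent of X4 at 1, X5 at 0; solve each RREF row for its pivot's exponent:
  r0: exp(X1) + (1/2)·1 = 0 ⇒ exp(X1) = -1/2
  r1: exp(X2) + (1/2)·1 = 0 ⇒ exp(X2) = -1/2
  r2: exp(X3) + (0)·1 = 0 ⇒ exp(X3) = 0
Π_1 = X1^(-1/2) · X2^(-1/2) · X4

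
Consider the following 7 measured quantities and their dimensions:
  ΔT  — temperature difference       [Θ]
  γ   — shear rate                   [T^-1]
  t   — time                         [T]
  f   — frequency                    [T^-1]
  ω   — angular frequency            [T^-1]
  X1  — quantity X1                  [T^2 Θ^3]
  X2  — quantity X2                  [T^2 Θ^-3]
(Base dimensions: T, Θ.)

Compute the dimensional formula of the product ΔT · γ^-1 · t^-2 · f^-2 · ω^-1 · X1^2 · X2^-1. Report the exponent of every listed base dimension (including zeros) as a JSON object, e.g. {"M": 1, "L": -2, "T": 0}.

Exponent matrix [T,Θ] × [ΔT,γ,t,f,ω,X1,X2]:
  T: [ 0 -1  1 -1 -1  2  2]
  Θ: [ 1  0  0  0  0  3 -3]
  [T]: (1)·0+(-1)·-1+(-2)·1+(-2)·-1+(-1)·-1+(2)·2+(-1)·2 = 4
  [Θ]: (1)·1+(-1)·0+(-2)·0+(-2)·0+(-1)·0+(2)·3+(-1)·-3 = 10
⇒ T^4 Θ^10

{"T": 4, "Θ": 10}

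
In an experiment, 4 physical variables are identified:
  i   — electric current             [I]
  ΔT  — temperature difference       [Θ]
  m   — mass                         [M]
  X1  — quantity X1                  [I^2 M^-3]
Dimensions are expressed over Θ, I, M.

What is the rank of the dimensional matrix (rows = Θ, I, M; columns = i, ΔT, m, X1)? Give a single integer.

3

Dimensional matrix (Θ×I×M by i×ΔT×m×X1):
  Θ: [ 0  1  0  0]
  I: [ 1  0  0  2]
  M: [ 0  0  1 -3]
Echelon form has 3 nonzero rows (pivots: i,ΔT,m)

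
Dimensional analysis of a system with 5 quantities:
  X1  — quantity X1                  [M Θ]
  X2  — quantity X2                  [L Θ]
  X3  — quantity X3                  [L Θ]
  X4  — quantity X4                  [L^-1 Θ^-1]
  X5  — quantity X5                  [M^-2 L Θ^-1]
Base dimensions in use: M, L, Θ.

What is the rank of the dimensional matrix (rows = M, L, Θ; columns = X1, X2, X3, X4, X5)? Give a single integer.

Exponent matrix [M,L,Θ] × [X1,X2,X3,X4,X5]:
  M: [ 1  0  0  0 -2]
  L: [ 0  1  1 -1  1]
  Θ: [ 1  1  1 -1 -1]
Row reduction gives pivot columns X1,X2; rank = 2

2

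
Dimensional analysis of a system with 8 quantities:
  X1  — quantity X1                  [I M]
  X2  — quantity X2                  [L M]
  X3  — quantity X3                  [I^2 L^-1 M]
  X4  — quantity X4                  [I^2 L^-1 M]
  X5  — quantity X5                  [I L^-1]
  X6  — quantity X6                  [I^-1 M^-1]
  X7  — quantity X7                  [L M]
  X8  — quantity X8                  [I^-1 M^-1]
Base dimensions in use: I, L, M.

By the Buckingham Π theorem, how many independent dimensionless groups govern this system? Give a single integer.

6

Exponent matrix [I,L,M] × [X1,X2,X3,X4,X5,X6,X7,X8]:
  I: [ 1  0  2  2  1 -1  0 -1]
  L: [ 0  1 -1 -1 -1  0  1  0]
  M: [ 1  1  1  1  0 -1  1 -1]
RREF → pivots at {X1,X2} ⇒ r = 2
Π count = n − r = 8 − 2 = 6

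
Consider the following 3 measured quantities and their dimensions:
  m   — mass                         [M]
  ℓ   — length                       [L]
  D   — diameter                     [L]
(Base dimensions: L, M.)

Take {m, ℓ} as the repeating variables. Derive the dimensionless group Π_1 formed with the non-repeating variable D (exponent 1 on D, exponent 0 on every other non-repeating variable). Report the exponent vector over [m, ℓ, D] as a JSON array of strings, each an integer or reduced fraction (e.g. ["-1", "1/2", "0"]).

Write exponents as rows L,M / cols m,ℓ,D:
  L: [ 0  1  1]
  M: [ 1  0  0]
Row reduction gives pivot columns m,ℓ; rank = 2
Pivot set = {m,ℓ}, free = {D}
RREF:
  r0: [   1    0    0]
  r1: [   0    1    1]
Fix exponent of D at 1; solve each RREF row for its pivot's exponent:
  r0: exp(m) + (0)·1 = 0 ⇒ exp(m) = 0
  r1: exp(ℓ) + (1)·1 = 0 ⇒ exp(ℓ) = -1
Π_1 = ℓ^-1 · D

["0", "-1", "1"]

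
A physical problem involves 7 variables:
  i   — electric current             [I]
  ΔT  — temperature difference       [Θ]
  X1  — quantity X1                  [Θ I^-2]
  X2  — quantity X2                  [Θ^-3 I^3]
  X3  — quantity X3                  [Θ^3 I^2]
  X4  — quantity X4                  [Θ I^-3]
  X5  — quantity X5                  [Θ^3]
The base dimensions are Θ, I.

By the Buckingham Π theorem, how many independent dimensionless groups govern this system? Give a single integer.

5

Write exponents as rows Θ,I / cols i,ΔT,X1,X2,X3,X4,X5:
  Θ: [ 0  1  1 -3  3  1  3]
  I: [ 1  0 -2  3  2 -3  0]
Echelon form has 2 nonzero rows (pivots: i,ΔT)
Π count = n − r = 7 − 2 = 5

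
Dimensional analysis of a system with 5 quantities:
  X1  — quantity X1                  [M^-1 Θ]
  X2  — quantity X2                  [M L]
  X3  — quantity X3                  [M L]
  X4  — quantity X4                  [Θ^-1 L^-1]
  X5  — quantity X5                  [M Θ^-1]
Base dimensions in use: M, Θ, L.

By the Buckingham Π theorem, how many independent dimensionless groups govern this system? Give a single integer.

Dimensional matrix (M×Θ×L by X1×X2×X3×X4×X5):
  M: [-1  1  1  0  1]
  Θ: [ 1  0  0 -1 -1]
  L: [ 0  1  1 -1  0]
Row reduction gives pivot columns X1,X2; rank = 2
5 vars − rank 2 = 3 Π groups

3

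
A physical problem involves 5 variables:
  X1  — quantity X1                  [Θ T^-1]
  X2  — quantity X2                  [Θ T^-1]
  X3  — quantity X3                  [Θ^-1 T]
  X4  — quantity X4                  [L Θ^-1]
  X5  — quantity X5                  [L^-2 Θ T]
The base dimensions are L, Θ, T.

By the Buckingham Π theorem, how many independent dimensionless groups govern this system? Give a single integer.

3

Exponent matrix [L,Θ,T] × [X1,X2,X3,X4,X5]:
  L: [ 0  0  0  1 -2]
  Θ: [ 1  1 -1 -1  1]
  T: [-1 -1  1  0  1]
Echelon form has 2 nonzero rows (pivots: X1,X4)
5 vars − rank 2 = 3 Π groups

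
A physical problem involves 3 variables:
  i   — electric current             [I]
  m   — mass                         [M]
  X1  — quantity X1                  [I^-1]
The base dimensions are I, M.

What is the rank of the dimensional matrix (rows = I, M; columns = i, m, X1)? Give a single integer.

Write exponents as rows I,M / cols i,m,X1:
  I: [ 1  0 -1]
  M: [ 0  1  0]
Echelon form has 2 nonzero rows (pivots: i,m)

2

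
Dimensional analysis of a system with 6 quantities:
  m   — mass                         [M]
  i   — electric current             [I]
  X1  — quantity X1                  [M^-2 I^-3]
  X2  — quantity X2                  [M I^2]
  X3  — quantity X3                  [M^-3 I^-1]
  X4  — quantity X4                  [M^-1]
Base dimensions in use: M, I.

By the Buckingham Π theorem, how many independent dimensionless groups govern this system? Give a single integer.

Exponent matrix [M,I] × [m,i,X1,X2,X3,X4]:
  M: [ 1  0 -2  1 -3 -1]
  I: [ 0  1 -3  2 -1  0]
RREF → pivots at {m,i} ⇒ r = 2
6 vars − rank 2 = 4 Π groups

4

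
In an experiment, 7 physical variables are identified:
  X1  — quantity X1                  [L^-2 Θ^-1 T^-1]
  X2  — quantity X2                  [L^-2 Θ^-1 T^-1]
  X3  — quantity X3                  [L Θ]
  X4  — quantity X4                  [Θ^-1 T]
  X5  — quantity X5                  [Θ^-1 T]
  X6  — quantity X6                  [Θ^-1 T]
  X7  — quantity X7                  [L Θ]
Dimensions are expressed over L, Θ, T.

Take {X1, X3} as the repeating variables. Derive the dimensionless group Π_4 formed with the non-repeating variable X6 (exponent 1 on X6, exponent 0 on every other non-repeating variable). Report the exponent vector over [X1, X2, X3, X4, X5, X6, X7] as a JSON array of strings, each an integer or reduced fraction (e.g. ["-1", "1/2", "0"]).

Write exponents as rows L,Θ,T / cols X1,X2,X3,X4,X5,X6,X7:
  L: [-2 -2  1  0  0  0  1]
  Θ: [-1 -1  1 -1 -1 -1  1]
  T: [-1 -1  0  1  1  1  0]
Echelon form has 2 nonzero rows (pivots: X1,X3)
Repeat: X1,X3; free: X2,X4,X5,X6,X7
RREF:
  r0: [   1    1    0   -1   -1   -1    0]
  r1: [   0    0    1   -2   -2   -2    1]
  r2: [   0    0    0    0    0    0    0]
Fix exponent of X6 at 1, X2 at 0, X4 at 0, X5 at 0, X7 at 0; solve each RREF row for its pivot's exponent:
  r0: exp(X1) + (-1)·1 = 0 ⇒ exp(X1) = 1
  r1: exp(X3) + (-2)·1 = 0 ⇒ exp(X3) = 2
Π_4 = X1 · X3^2 · X6

["1", "0", "2", "0", "0", "1", "0"]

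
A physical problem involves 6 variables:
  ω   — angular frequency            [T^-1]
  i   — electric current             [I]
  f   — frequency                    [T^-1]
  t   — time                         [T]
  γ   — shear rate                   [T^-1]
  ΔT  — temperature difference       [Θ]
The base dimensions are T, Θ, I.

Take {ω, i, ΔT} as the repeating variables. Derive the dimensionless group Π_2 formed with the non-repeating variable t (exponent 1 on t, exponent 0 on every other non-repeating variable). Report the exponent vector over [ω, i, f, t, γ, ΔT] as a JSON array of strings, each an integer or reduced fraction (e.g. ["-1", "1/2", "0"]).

Exponent matrix [T,Θ,I] × [ω,i,f,t,γ,ΔT]:
  T: [-1  0 -1  1 -1  0]
  Θ: [ 0  0  0  0  0  1]
  I: [ 0  1  0  0  0  0]
Echelon form has 3 nonzero rows (pivots: ω,i,ΔT)
Pivot set = {ω,i,ΔT}, free = {f,t,γ}
RREF:
  r0: [   1    0    1   -1    1    0]
  r1: [   0    1    0    0    0    0]
  r2: [   0    0    0    0    0    1]
Fix exponent of t at 1, f at 0, γ at 0; solve each RREF row for its pivot's exponent:
  r0: exp(ω) + (-1)·1 = 0 ⇒ exp(ω) = 1
  r1: exp(i) + (0)·1 = 0 ⇒ exp(i) = 0
  r2: exp(ΔT) + (0)·1 = 0 ⇒ exp(ΔT) = 0
Π_2 = ω · t

["1", "0", "0", "1", "0", "0"]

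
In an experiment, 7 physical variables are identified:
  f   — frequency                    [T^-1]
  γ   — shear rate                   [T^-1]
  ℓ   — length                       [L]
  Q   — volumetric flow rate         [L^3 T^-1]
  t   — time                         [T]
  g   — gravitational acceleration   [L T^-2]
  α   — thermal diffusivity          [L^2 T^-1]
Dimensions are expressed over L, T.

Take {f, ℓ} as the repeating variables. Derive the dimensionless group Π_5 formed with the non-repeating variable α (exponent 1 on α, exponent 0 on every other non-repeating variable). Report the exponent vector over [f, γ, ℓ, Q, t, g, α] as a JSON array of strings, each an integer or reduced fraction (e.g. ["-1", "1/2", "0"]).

["-1", "0", "-2", "0", "0", "0", "1"]

Dimensional matrix (L×T by f×γ×ℓ×Q×t×g×α):
  L: [ 0  0  1  3  0  1  2]
  T: [-1 -1  0 -1  1 -2 -1]
RREF → pivots at {f,ℓ} ⇒ r = 2
Repeat: f,ℓ; free: γ,Q,t,g,α
RREF:
  r0: [   1    1    0    1   -1    2    1]
  r1: [   0    0    1    3    0    1    2]
Fix exponent of α at 1, γ at 0, Q at 0, t at 0, g at 0; solve each RREF row for its pivot's exponent:
  r0: exp(f) + (1)·1 = 0 ⇒ exp(f) = -1
  r1: exp(ℓ) + (2)·1 = 0 ⇒ exp(ℓ) = -2
Π_5 = f^-1 · ℓ^-2 · α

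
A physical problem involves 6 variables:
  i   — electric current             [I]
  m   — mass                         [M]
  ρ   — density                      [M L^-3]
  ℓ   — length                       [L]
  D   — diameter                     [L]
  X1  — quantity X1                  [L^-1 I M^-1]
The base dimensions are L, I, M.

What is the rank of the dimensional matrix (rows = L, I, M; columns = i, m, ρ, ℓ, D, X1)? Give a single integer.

Write exponents as rows L,I,M / cols i,m,ρ,ℓ,D,X1:
  L: [ 0  0 -3  1  1 -1]
  I: [ 1  0  0  0  0  1]
  M: [ 0  1  1  0  0 -1]
Row reduction gives pivot columns i,m,ρ; rank = 3

3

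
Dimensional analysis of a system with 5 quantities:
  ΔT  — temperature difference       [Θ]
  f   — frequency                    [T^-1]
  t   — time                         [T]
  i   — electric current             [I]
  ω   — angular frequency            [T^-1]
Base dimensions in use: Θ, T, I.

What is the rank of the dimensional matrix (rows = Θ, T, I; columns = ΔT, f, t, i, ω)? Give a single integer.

Dimensional matrix (Θ×T×I by ΔT×f×t×i×ω):
  Θ: [ 1  0  0  0  0]
  T: [ 0 -1  1  0 -1]
  I: [ 0  0  0  1  0]
RREF → pivots at {ΔT,f,i} ⇒ r = 3

3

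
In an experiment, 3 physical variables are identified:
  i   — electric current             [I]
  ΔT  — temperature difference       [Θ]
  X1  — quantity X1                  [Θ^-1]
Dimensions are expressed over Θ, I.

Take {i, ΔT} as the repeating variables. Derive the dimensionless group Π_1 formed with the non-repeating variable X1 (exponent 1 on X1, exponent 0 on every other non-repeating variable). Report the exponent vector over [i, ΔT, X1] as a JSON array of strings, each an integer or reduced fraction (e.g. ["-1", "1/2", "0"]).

["0", "1", "1"]

Dimensional matrix (Θ×I by i×ΔT×X1):
  Θ: [ 0  1 -1]
  I: [ 1  0  0]
RREF → pivots at {i,ΔT} ⇒ r = 2
Repeat: i,ΔT; free: X1
RREF:
  r0: [   1    0    0]
  r1: [   0    1   -1]
Fix exponent of X1 at 1; solve each RREF row for its pivot's exponent:
  r0: exp(i) + (0)·1 = 0 ⇒ exp(i) = 0
  r1: exp(ΔT) + (-1)·1 = 0 ⇒ exp(ΔT) = 1
Π_1 = ΔT · X1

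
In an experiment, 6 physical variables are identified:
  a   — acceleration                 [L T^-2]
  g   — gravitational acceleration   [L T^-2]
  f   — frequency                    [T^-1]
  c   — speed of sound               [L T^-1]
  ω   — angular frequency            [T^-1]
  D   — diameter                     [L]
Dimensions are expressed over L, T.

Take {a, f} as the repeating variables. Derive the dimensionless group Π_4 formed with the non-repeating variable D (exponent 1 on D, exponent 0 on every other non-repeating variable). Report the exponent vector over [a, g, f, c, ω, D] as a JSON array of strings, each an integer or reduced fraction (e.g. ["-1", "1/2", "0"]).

Write exponents as rows L,T / cols a,g,f,c,ω,D:
  L: [ 1  1  0  1  0  1]
  T: [-2 -2 -1 -1 -1  0]
RREF → pivots at {a,f} ⇒ r = 2
Pivot set = {a,f}, free = {g,c,ω,D}
RREF:
  r0: [   1    1    0    1    0    1]
  r1: [   0    0    1   -1    1   -2]
Fix exponent of D at 1, g at 0, c at 0, ω at 0; solve each RREF row for its pivot's exponent:
  r0: exp(a) + (1)·1 = 0 ⇒ exp(a) = -1
  r1: exp(f) + (-2)·1 = 0 ⇒ exp(f) = 2
Π_4 = a^-1 · f^2 · D

["-1", "0", "2", "0", "0", "1"]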